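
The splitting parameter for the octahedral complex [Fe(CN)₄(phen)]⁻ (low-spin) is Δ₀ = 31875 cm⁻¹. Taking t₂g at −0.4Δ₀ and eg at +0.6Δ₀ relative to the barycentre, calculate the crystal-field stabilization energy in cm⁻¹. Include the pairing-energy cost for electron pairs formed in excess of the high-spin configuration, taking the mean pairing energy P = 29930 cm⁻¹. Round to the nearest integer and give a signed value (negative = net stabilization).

Ligand charges: 4×(-1) from CN⁻ and 1×(+0) from phen sum to -4; with overall charge -1, Fe is +3.
Fe sits in group 8; removing 3 electrons leaves Fe³⁺ with 8 − 3 = 5 d electrons.
Configuration: t₂g⁵ eg⁰.
The orbital stabilization is -2.0Δ₀ = -2.0 × 31875 = -63750 cm⁻¹.
High-spin d⁵ would be t₂g³ eg² with 0 pairs; low-spin has 2, so 2 excess pairs cost +2P = +59860 cm⁻¹.
Net CFSE = -63750 + 59860 = -3890 cm⁻¹.

-3890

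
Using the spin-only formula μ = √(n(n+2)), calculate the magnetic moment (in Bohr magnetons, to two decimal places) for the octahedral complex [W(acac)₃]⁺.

Each acac⁻ contributes -1; 3 × (-1) = -3. With overall charge +1, W is in the +4 oxidation state.
W is in group 6, so W⁴⁺ is d² (6 − 4 = 2).
For octahedral d² the high- and low-spin configurations coincide.
Configuration: t2g^2 e_g^0 → 2 unpaired electrons.
μ(spin-only) = √[2(2+2)] = √8 ≈ 2.83 Bohr magnetons.

2.83 Bohr magnetons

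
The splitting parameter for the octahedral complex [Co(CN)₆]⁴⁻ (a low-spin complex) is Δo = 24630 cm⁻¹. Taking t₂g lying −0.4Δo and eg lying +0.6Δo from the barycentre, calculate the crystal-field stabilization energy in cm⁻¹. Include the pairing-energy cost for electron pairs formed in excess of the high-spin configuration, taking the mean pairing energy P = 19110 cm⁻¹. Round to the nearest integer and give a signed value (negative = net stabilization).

Each CN⁻ contributes -1; 6 × (-1) = -6. With overall charge -4, Co is in the +2 oxidation state.
Co²⁺: group 9, so d-count = 9 − 2 = 7.
The d⁷ electrons fill as t₂g⁶ eg¹.
CFSE(orbital) = 6×(-0.4Δo) + 1×(0.6Δo) = -1.8Δo; with Δo = 24630 cm⁻¹ that is -44334 cm⁻¹.
High-spin d⁷ would be t₂g⁵ eg² with 2 pairs; low-spin has 3, so 1 excess pair costs +1P = +19110 cm⁻¹.
Net CFSE = -44334 + 19110 = -25224 cm⁻¹.

-25224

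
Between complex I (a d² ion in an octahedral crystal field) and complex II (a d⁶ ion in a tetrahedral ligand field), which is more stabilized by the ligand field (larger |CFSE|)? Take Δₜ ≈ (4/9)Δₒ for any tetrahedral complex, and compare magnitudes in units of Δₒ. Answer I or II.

I

I: t2g^2 e_g^0, CFSE = -0.8Δₒ.
II: Tetrahedral splitting is small, so the complex is high-spin; e³ t₂³, CFSE = -0.6Δₜ ≈ -0.27Δₒ.
So I has the larger |CFSE|.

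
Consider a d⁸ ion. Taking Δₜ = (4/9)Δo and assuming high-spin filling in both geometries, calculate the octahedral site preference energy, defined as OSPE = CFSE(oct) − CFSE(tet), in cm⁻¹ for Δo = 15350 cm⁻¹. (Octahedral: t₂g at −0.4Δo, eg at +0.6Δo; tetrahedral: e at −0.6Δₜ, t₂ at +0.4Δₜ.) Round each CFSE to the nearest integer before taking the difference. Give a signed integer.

In an octahedral site d⁸ (HS) is t₂g⁶ eg², giving CFSE(oct) = -1.2Δo = -18420 cm⁻¹.
In a tetrahedral site the filling is e⁴ t₂⁴: CFSE(tet) = -0.8Δₜ = -0.8 × (4/9)(15350) = -5458 cm⁻¹.
OSPE = CFSE(oct) − CFSE(tet) = -18420 − (-5458) = -12962 cm⁻¹.

-12962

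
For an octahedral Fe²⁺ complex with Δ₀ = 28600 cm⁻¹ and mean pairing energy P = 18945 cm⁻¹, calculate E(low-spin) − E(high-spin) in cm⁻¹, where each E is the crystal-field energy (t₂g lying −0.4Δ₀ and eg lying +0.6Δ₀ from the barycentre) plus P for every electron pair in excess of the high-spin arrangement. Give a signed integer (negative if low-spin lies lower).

Group 8 minus oxidation state +2 gives a d⁶ configuration for Fe²⁺.
High-spin: t₂g⁴ eg², CFSE = -0.4Δ₀ = -11440 cm⁻¹.
Low-spin t₂g⁶ eg⁰ gives -2.4Δ₀ = -68640 cm⁻¹, but forming 2 extra pairs costs 2P = 37890 cm⁻¹, so E(LS) = -68640 + 37890 = -30750 cm⁻¹.
The difference is -30750 − (-11440) = -19310 cm⁻¹, so low-spin lies lower.

-19310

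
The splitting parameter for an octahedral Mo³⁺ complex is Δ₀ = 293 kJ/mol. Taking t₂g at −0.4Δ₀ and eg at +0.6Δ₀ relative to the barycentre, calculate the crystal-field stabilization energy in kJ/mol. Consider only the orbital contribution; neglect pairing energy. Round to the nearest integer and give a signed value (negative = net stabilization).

-352

Mo³⁺: group 6, so d-count = 6 − 3 = 3.
The d³ electrons fill as t₂g³ eg⁰.
The orbital stabilization is -1.2Δ₀ = -1.2 × 293 = -352 kJ/mol.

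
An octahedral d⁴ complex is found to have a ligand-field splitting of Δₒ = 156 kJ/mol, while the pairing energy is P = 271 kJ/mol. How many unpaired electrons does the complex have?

Here Δₒ < P (156 < 271), so the high-spin state is favoured.
Filling d⁴ accordingly: t2g^3 e_g^1.
Unpaired electrons: 4.

4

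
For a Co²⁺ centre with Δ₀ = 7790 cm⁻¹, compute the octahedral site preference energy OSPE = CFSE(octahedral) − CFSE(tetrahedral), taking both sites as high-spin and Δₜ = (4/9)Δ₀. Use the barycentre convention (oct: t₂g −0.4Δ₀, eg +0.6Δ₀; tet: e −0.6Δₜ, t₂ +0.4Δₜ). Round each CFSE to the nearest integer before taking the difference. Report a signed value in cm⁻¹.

-2077

Co sits in group 9; removing 2 electrons leaves Co²⁺ with 9 − 2 = 7 d electrons.
Octahedral (high-spin): t₂g⁵ eg², CFSE = 5(−0.4) + 2(+0.6) = -0.8Δ₀ = -0.8 × 7790 = -6232 cm⁻¹.
Tetrahedral: e⁴ t₂³, CFSE = 4(−0.6) + 3(+0.4) = -1.2Δₜ = -1.2 × (4/9) × 7790 = -4155 cm⁻¹.
Subtracting, OSPE = -6232 − (-4155) = -2077 cm⁻¹.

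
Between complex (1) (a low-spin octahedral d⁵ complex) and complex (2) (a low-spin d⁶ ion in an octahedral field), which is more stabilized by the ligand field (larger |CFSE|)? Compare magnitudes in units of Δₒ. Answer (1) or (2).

(2)

(1): t2g^5 e_g^0, CFSE = -2.0Δₒ.
(2): t₂g⁶ eg⁰, CFSE = -2.4Δₒ.
So (2) has the larger |CFSE|.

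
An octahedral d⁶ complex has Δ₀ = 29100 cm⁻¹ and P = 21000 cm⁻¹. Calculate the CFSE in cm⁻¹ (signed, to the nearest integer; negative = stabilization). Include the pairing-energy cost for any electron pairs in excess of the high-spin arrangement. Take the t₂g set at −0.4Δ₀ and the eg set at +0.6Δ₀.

-27840

With Δ₀ > P the complex is low-spin.
Configuration: t₂g⁶ eg⁰.
Orbital CFSE = -2.4Δ₀ = -2.4 × 29100 = -69840 cm⁻¹.
Excess pairs vs high-spin: 3 − 1 = 2; pairing cost = +42000 cm⁻¹.
Net CFSE = -69840 + 42000 = -27840 cm⁻¹.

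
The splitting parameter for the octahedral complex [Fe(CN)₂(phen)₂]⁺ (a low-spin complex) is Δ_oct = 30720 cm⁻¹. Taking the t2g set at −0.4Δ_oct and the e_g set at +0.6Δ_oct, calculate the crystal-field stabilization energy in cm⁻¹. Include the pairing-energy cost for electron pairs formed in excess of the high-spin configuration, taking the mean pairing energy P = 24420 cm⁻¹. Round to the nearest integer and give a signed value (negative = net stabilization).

Ligand charges: 2×(-1) from CN⁻ and 2×(+0) from phen sum to -2; with overall charge +1, Fe is +3.
Fe sits in group 8; removing 3 electrons leaves Fe³⁺ with 8 − 3 = 5 d electrons.
Configuration: t2g^5 e_g^0.
CFSE(orbital) = 5×(-0.4Δ_oct) + 0×(0.6Δ_oct) = -2.0Δ_oct; with Δ_oct = 30720 cm⁻¹ that is -61440 cm⁻¹.
Relative to high-spin t2g^3 e_g^2 (0 paired), the low-spin configuration has 2 additional pairs, contributing +2 × 24420 = +48840 cm⁻¹.
Net CFSE = -61440 + 48840 = -12600 cm⁻¹.

-12600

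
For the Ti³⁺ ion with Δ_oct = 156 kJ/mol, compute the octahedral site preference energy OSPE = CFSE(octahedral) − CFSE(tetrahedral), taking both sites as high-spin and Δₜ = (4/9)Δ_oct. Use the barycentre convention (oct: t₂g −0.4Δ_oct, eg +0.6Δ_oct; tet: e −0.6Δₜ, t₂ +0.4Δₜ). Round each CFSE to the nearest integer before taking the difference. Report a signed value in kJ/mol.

-20

Ti is in group 4, so Ti³⁺ is d¹ (4 − 3 = 1).
Octahedral high-spin t₂g¹ eg⁰: CFSE = -0.4 × 156 = -62 kJ/mol.
Tetrahedral: e¹ t₂⁰, CFSE = 1(−0.6) + 0(+0.4) = -0.6Δₜ = -0.6 × (4/9) × 156 = -42 kJ/mol.
OSPE = CFSE(oct) − CFSE(tet) = -62 − (-42) = -20 kJ/mol.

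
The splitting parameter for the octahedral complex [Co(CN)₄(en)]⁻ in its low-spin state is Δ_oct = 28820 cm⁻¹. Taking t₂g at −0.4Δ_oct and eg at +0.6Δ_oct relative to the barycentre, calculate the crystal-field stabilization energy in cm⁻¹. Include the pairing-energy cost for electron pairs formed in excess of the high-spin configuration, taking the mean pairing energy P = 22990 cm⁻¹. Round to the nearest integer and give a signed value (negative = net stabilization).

Ligand charges: 4×(-1) from CN⁻ and 1×(+0) from en sum to -4; with overall charge -1, Co is +3.
Group 9 minus oxidation state +3 gives a d⁶ configuration for Co³⁺.
Electron filling gives t₂g⁶ eg⁰.
The orbital stabilization is -2.4Δ_oct = -2.4 × 28820 = -69168 cm⁻¹.
Relative to high-spin t₂g⁴ eg² (1 paired), the low-spin configuration has 2 additional pairs, contributing +2 × 22990 = +45980 cm⁻¹.
Combining: -69168 + 45980 = -23188 cm⁻¹.

-23188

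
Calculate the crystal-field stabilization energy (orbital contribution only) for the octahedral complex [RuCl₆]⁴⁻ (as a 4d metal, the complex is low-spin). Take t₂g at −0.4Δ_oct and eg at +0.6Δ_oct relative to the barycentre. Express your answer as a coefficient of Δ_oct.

Each Cl⁻ contributes -1; 6 × (-1) = -6. With overall charge -4, Ru is in the +2 oxidation state.
Ru sits in group 8; removing 2 electrons leaves Ru²⁺ with 8 − 2 = 6 d electrons.
Configuration: t₂g⁶ eg⁰.
CFSE = 6(-0.4Δ_oct) + 0(0.6Δ_oct) = -2.4Δ_oct + 0.0Δ_oct = -2.4Δ_oct.

-2.4 Δ_oct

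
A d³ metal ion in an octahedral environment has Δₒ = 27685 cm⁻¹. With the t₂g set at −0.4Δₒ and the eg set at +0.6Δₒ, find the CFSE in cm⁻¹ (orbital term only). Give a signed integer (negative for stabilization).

Configuration: t₂g³ eg⁰.
Orbital CFSE = 3(-0.4) + 0(0.6) = -1.2Δₒ = -1.2 × 27685 = -33222 cm⁻¹.

-33222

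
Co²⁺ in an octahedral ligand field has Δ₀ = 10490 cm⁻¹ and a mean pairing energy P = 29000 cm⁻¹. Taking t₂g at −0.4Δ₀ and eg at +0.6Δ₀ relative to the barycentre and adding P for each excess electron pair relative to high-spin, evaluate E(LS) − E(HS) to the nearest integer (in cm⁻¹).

Group 9 minus oxidation state +2 gives a d⁷ configuration for Co²⁺.
High-spin: t₂g⁵ eg², CFSE = -0.8Δ₀ = -8392 cm⁻¹.
Low-spin t₂g⁶ eg¹ gives -1.8Δ₀ = -18882 cm⁻¹, but forming 1 extra pair costs 1P = 29000 cm⁻¹, so E(LS) = -18882 + 29000 = 10118 cm⁻¹.
Thus E(LS) − E(HS) = 18510 cm⁻¹.

18510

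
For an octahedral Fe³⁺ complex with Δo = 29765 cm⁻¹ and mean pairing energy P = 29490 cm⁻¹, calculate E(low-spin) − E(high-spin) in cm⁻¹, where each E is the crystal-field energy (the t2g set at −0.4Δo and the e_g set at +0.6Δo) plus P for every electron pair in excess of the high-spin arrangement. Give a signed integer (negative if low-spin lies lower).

-550

Fe is in group 8, so Fe³⁺ is d⁵ (8 − 3 = 5).
In the high-spin limit (t2g^3 e_g^2) the orbital term is 0.0Δo = 0 cm⁻¹, with no excess pairing.
Low-spin t2g^5 e_g^0 gives -2.0Δo = -59530 cm⁻¹, but forming 2 extra pairs costs 2P = 58980 cm⁻¹, so E(LS) = -59530 + 58980 = -550 cm⁻¹.
Thus E(LS) − E(HS) = -550 cm⁻¹.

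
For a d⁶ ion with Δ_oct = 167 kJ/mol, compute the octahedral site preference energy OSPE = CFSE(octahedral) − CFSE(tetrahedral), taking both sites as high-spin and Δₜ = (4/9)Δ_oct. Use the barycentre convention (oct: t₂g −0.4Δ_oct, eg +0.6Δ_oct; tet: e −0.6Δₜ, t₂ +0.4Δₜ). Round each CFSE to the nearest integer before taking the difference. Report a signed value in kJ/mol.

-22

Octahedral high-spin t₂g⁴ eg²: CFSE = -0.4 × 167 = -67 kJ/mol.
Tetrahedral: e³ t₂³, CFSE = 3(−0.6) + 3(+0.4) = -0.6Δₜ = -0.6 × (4/9) × 167 = -45 kJ/mol.
OSPE = CFSE(oct) − CFSE(tet) = -67 − (-45) = -22 kJ/mol.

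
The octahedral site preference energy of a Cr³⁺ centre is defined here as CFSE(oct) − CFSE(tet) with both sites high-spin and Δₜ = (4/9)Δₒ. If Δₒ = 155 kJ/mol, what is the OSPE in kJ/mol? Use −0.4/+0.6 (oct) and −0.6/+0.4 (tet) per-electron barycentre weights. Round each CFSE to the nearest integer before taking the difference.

Group 6 minus oxidation state +3 gives a d³ configuration for Cr³⁺.
In an octahedral site d³ (HS) is t2g^3 e_g^0, giving CFSE(oct) = -1.2Δₒ = -186 kJ/mol.
Tetrahedral e^2 t2^1 gives -0.8Δₜ = -0.8 × (4/9) × 155 = -55 kJ/mol.
Subtracting, OSPE = -186 − (-55) = -131 kJ/mol.

-131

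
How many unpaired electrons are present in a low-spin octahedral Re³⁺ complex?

2

Group 7 minus oxidation state +3 gives a d⁴ configuration for Re³⁺.
Configuration: t2g^4 e_g^0, giving 2 unpaired electrons.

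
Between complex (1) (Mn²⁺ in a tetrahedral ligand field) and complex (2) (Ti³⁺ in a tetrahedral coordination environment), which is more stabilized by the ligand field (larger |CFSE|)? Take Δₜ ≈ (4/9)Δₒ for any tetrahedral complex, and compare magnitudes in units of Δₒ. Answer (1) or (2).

(2)

(1): Mn is in group 7, so Mn²⁺ is d⁵ (7 − 2 = 5); With tetrahedral geometry the complex is necessarily high-spin; e^2 t2^3, CFSE = 0.0Δₜ ≈ 0.00Δₒ.
(2): Ti sits in group 4; removing 3 electrons leaves Ti³⁺ with 4 − 3 = 1 d electrons; Tetrahedral fields are weak (Δₜ ≈ 4/9 Δₒ), so electrons fill high-spin; e¹ t₂⁰, CFSE = -0.6Δₜ ≈ -0.27Δₒ.
So (2) has the larger |CFSE|.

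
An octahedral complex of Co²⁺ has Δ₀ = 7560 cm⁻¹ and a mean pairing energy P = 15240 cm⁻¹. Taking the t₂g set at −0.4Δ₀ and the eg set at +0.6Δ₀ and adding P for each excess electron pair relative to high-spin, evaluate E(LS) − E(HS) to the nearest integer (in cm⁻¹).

Co²⁺: group 9, so d-count = 9 − 2 = 7.
High-spin d⁷ fills as t₂g⁵ eg² with CFSE 5(−0.4) + 2(+0.6) = -0.8Δ₀ = -6048 cm⁻¹.
Low-spin t₂g⁶ eg¹ gives -1.8Δ₀ = -13608 cm⁻¹, but forming 1 extra pair costs 1P = 15240 cm⁻¹, so E(LS) = -13608 + 15240 = 1632 cm⁻¹.
The difference is 1632 − (-6048) = 7680 cm⁻¹, so high-spin lies lower.

7680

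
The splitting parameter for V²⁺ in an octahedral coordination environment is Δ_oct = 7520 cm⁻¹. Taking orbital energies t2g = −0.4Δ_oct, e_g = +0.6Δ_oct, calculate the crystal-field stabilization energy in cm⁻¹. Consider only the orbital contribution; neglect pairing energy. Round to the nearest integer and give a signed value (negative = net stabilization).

Group 5 minus oxidation state +2 gives a d³ configuration for V²⁺.
Configuration: t2g^3 e_g^0.
The orbital stabilization is -1.2Δ_oct = -1.2 × 7520 = -9024 cm⁻¹.

-9024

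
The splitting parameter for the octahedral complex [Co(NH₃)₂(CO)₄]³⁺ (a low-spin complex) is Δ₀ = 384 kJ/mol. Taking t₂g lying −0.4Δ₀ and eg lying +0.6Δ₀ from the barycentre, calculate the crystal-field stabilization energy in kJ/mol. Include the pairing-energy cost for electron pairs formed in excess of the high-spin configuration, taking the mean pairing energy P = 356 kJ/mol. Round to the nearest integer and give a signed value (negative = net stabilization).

-210

Ligand charges: 2×(+0) from NH₃ and 4×(+0) from CO sum to +0; with overall charge +3, Co is +3.
Co³⁺: group 9, so d-count = 9 − 3 = 6.
Electron filling gives t₂g⁶ eg⁰.
The orbital stabilization is -2.4Δ₀ = -2.4 × 384 = -922 kJ/mol.
High-spin d⁶ would be t₂g⁴ eg² with 1 pair; low-spin has 3, so 2 excess pairs cost +2P = +712 kJ/mol.
Net CFSE = -922 + 712 = -210 kJ/mol.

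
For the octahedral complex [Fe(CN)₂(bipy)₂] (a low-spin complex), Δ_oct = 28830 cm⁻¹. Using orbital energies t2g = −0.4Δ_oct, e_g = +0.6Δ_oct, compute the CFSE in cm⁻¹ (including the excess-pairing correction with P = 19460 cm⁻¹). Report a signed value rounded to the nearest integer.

Ligand charges: 2×(-1) from CN⁻ and 2×(+0) from bipy sum to -2; with overall charge +0, Fe is +2.
Fe sits in group 8; removing 2 electrons leaves Fe²⁺ with 8 − 2 = 6 d electrons.
Configuration: t2g^6 e_g^0.
Orbital CFSE = 6(-0.4) + 0(0.6) = -2.4Δ_oct = -2.4 × 28830 = -69192 cm⁻¹.
High-spin d⁶ would be t2g^4 e_g^2 with 1 pair; low-spin has 3, so 2 excess pairs cost +2P = +38920 cm⁻¹.
Net CFSE = -69192 + 38920 = -30272 cm⁻¹.

-30272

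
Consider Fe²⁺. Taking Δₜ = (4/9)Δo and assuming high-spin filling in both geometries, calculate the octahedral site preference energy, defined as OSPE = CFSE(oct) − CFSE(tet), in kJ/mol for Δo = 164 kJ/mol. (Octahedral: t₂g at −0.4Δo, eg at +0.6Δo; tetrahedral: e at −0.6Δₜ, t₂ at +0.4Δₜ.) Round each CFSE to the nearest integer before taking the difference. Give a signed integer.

-22

Group 8 minus oxidation state +2 gives a d⁶ configuration for Fe²⁺.
In an octahedral site d⁶ (HS) is t2g^4 e_g^2, giving CFSE(oct) = -0.4Δo = -66 kJ/mol.
In a tetrahedral site the filling is e^3 t2^3: CFSE(tet) = -0.6Δₜ = -0.6 × (4/9)(164) = -44 kJ/mol.
OSPE = -66 − (-44) = -22 kJ/mol.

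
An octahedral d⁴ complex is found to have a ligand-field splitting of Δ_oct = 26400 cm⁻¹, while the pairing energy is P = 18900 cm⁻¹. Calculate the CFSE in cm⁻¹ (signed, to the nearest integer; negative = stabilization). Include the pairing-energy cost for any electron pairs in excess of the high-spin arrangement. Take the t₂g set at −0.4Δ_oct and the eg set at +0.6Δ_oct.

-23340

Here Δ_oct > P (26400 > 18900), so the low-spin state is favoured.
That gives t₂g⁴ eg⁰.
Orbital CFSE = -1.6Δ_oct = -1.6 × 26400 = -42240 cm⁻¹.
Excess pairs vs high-spin: 1 − 0 = 1; pairing cost = +18900 cm⁻¹.
Net CFSE = -42240 + 18900 = -23340 cm⁻¹.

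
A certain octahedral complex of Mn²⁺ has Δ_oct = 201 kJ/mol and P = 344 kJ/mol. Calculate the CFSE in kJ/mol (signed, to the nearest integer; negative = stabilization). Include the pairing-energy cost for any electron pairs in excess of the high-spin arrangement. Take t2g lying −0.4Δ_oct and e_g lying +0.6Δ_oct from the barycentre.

0

Group 7 minus oxidation state +2 gives a d⁵ configuration for Mn²⁺.
With Δ_oct < P the complex is high-spin.
Filling d⁵ accordingly: t2g^3 e_g^2.
Orbital CFSE = 0.0Δ_oct = 0.0 × 201 = 0 kJ/mol.
High-spin has no excess pairs, so no pairing correction applies.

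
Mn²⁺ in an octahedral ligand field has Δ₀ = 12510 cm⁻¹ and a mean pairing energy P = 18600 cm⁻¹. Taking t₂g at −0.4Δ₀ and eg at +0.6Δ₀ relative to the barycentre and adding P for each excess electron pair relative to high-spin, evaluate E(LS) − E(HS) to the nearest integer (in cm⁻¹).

Mn sits in group 7; removing 2 electrons leaves Mn²⁺ with 7 − 2 = 5 d electrons.
High-spin d⁵ fills as t₂g³ eg² with CFSE 3(−0.4) + 2(+0.6) = 0.0Δ₀ = 0 cm⁻¹.
Low-spin: t₂g⁵ eg⁰, orbital CFSE = -2.0Δ₀ = -25020 cm⁻¹; plus 2 excess pairs × P = +37200 cm⁻¹; total 12180 cm⁻¹.
The difference is 12180 − (0) = 12180 cm⁻¹, so high-spin lies lower.

12180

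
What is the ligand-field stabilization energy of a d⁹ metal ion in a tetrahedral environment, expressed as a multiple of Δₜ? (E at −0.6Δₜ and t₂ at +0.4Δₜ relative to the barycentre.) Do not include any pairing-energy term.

With tetrahedral geometry the complex is necessarily high-spin.
Configuration: e⁴ t₂⁵.
CFSE = 4(-0.6Δₜ) + 5(0.4Δₜ) = -2.4Δₜ + 2.0Δₜ = -0.4Δₜ.

-0.4 Δₜ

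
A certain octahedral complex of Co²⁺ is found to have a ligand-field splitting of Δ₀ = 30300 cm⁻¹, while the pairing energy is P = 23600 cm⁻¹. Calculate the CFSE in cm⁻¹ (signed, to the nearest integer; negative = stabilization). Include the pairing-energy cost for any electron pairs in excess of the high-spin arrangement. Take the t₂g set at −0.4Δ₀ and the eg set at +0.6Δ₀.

Group 9 minus oxidation state +2 gives a d⁷ configuration for Co²⁺.
With Δ₀ > P the complex is low-spin.
Configuration: t₂g⁶ eg¹.
Orbital CFSE = -1.8Δ₀ = -1.8 × 30300 = -54540 cm⁻¹.
Excess pairs vs high-spin: 3 − 2 = 1; pairing cost = +23600 cm⁻¹.
Net CFSE = -54540 + 23600 = -30940 cm⁻¹.

-30940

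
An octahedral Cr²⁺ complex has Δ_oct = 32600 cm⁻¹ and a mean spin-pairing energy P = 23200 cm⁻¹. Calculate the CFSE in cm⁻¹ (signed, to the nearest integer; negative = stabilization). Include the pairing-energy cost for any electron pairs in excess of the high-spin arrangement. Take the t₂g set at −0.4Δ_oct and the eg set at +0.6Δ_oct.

-28960

Cr sits in group 6; removing 2 electrons leaves Cr²⁺ with 6 − 2 = 4 d electrons.
Here Δ_oct > P (32600 > 23200), so the low-spin state is favoured.
Configuration: t₂g⁴ eg⁰.
Orbital CFSE = -1.6Δ_oct = -1.6 × 32600 = -52160 cm⁻¹.
Excess pairs vs high-spin: 1 − 0 = 1; pairing cost = +23200 cm⁻¹.
Net CFSE = -52160 + 23200 = -28960 cm⁻¹.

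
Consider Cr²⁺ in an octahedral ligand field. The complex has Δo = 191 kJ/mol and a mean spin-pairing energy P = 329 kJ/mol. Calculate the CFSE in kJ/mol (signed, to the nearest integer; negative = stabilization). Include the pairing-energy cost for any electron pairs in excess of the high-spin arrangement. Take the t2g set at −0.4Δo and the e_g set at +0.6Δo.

Group 6 minus oxidation state +2 gives a d⁴ configuration for Cr²⁺.
Δo < P, so pairing is avoided: the ground state is high-spin.
Filling d⁴ accordingly: t2g^3 e_g^1.
Orbital CFSE = -0.6Δo = -0.6 × 191 = -115 kJ/mol.
High-spin has no excess pairs, so no pairing correction applies.

-115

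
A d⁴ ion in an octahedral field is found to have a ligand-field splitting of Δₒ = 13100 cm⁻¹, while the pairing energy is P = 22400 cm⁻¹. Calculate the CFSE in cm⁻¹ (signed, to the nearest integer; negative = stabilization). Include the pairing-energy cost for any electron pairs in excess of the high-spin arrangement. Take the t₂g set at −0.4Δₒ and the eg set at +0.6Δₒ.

-7860

Since Δₒ = 13100 cm⁻¹ < P = 22400 cm⁻¹, the complex adopts the high-spin configuration.
Configuration: t₂g³ eg¹.
Orbital CFSE = -0.6Δₒ = -0.6 × 13100 = -7860 cm⁻¹.
High-spin has no excess pairs, so no pairing correction applies.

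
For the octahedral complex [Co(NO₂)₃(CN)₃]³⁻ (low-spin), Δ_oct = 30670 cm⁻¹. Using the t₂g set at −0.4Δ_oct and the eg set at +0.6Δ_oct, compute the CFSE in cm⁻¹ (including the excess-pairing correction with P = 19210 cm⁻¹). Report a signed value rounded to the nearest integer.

Ligand charges: 3×(-1) from NO₂⁻ and 3×(-1) from CN⁻ sum to -6; with overall charge -3, Co is +3.
Co is in group 9, so Co³⁺ is d⁶ (9 − 3 = 6).
Electron filling gives t₂g⁶ eg⁰.
Orbital CFSE = 6(-0.4) + 0(0.6) = -2.4Δ_oct = -2.4 × 30670 = -73608 cm⁻¹.
Pairing penalty: 3 pairs vs 1 in the high-spin reference → 2 extra × P = 38420 cm⁻¹.
Net CFSE = -73608 + 38420 = -35188 cm⁻¹.

-35188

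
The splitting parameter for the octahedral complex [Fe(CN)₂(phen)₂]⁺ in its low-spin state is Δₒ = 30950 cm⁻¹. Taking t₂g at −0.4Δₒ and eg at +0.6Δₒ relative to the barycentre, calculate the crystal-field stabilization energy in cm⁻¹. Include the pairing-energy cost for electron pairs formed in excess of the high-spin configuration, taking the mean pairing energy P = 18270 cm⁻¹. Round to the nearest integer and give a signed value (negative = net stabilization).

Ligand charges: 2×(-1) from CN⁻ and 2×(+0) from phen sum to -2; with overall charge +1, Fe is +3.
Fe is in group 8, so Fe³⁺ is d⁵ (8 − 3 = 5).
Electron filling gives t₂g⁵ eg⁰.
CFSE(orbital) = 5×(-0.4Δₒ) + 0×(0.6Δₒ) = -2.0Δₒ; with Δₒ = 30950 cm⁻¹ that is -61900 cm⁻¹.
Pairing penalty: 2 pairs vs 0 in the high-spin reference → 2 extra × P = 36540 cm⁻¹.
Combining: -61900 + 36540 = -25360 cm⁻¹.

-25360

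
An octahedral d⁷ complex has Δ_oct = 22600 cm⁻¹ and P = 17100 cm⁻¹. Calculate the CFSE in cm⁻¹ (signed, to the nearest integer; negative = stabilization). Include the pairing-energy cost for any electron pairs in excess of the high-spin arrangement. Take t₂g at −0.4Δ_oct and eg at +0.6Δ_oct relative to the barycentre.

Δ_oct > P, so pairing is preferred: the ground state is low-spin.
Configuration: t₂g⁶ eg¹.
Orbital CFSE = -1.8Δ_oct = -1.8 × 22600 = -40680 cm⁻¹.
Excess pairs vs high-spin: 3 − 2 = 1; pairing cost = +17100 cm⁻¹.
Net CFSE = -40680 + 17100 = -23580 cm⁻¹.

-23580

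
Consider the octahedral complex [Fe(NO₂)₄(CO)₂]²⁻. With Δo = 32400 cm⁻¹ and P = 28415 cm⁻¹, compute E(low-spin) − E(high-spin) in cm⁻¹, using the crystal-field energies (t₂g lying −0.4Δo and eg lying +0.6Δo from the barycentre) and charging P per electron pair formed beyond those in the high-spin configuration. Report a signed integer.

Ligand charges: 4×(-1) from NO₂⁻ and 2×(+0) from CO sum to -4; with overall charge -2, Fe is +2.
Fe is in group 8, so Fe²⁺ is d⁶ (8 − 2 = 6).
High-spin: t₂g⁴ eg², CFSE = -0.4Δo = -12960 cm⁻¹.
Low-spin t₂g⁶ eg⁰ gives -2.4Δo = -77760 cm⁻¹, but forming 2 extra pairs costs 2P = 56830 cm⁻¹, so E(LS) = -77760 + 56830 = -20930 cm⁻¹.
The difference is -20930 − (-12960) = -7970 cm⁻¹, so low-spin lies lower.

-7970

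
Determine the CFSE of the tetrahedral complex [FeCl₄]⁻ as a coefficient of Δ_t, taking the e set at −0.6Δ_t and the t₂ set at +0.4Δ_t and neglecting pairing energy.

0.0 Δ_t

Each Cl⁻ contributes -1; 4 × (-1) = -4. With overall charge -1, Fe is in the +3 oxidation state.
Fe sits in group 8; removing 3 electrons leaves Fe³⁺ with 8 − 3 = 5 d electrons.
With tetrahedral geometry the complex is necessarily high-spin.
Configuration: e² t₂³.
CFSE = 2(-0.6Δ_t) + 3(0.4Δ_t) = -1.2Δ_t + 1.2Δ_t = 0.0Δ_t.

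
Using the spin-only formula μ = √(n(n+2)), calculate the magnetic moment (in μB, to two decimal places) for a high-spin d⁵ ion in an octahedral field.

5.92 μB

Configuration: t2g^3 e_g^2 → 5 unpaired electrons.
μ(spin-only) = √[5(5+2)] = √35 ≈ 5.92 μB.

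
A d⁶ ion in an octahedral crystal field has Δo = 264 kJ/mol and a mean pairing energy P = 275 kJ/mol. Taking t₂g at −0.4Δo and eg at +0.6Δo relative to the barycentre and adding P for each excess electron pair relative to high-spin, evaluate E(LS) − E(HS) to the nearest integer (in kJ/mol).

High-spin: t₂g⁴ eg², CFSE = -0.4Δo = -106 kJ/mol.
Low-spin: t₂g⁶ eg⁰, orbital CFSE = -2.4Δo = -634 kJ/mol; plus 2 excess pairs × P = +550 kJ/mol; total -84 kJ/mol.
E(LS) − E(HS) = -84 − (-106) = 22 kJ/mol.

22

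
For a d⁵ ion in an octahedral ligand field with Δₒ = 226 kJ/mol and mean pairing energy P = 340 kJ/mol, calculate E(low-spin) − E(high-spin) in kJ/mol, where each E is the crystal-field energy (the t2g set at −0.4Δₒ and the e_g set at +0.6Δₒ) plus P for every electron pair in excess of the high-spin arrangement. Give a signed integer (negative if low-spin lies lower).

High-spin: t2g^3 e_g^2, CFSE = 0.0Δₒ = 0 kJ/mol.
For low-spin the configuration is t2g^5 e_g^0: orbital energy -2.0 × 226 = -452 kJ/mol, and 2 additional pairs relative to high-spin add 680 kJ/mol, giving 228 kJ/mol.
E(LS) − E(HS) = 228 − (0) = 228 kJ/mol.

228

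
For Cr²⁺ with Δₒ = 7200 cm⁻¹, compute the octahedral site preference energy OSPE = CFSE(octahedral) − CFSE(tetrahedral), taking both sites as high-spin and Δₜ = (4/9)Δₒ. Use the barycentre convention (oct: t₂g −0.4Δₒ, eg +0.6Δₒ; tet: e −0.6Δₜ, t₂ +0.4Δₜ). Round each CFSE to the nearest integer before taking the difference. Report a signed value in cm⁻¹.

-3040

Group 6 minus oxidation state +2 gives a d⁴ configuration for Cr²⁺.
Octahedral (high-spin): t2g^3 e_g^1, CFSE = 3(−0.4) + 1(+0.6) = -0.6Δₒ = -0.6 × 7200 = -4320 cm⁻¹.
In a tetrahedral site the filling is e^2 t2^2: CFSE(tet) = -0.4Δₜ = -0.4 × (4/9)(7200) = -1280 cm⁻¹.
Subtracting, OSPE = -4320 − (-1280) = -3040 cm⁻¹.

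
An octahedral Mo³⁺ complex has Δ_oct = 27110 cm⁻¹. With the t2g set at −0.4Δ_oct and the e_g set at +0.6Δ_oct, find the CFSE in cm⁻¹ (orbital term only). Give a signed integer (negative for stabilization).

Group 6 minus oxidation state +3 gives a d³ configuration for Mo³⁺.
For octahedral d³ the high- and low-spin configurations coincide.
Configuration: t2g^3 e_g^0.
The orbital stabilization is -1.2Δ_oct = -1.2 × 27110 = -32532 cm⁻¹.

-32532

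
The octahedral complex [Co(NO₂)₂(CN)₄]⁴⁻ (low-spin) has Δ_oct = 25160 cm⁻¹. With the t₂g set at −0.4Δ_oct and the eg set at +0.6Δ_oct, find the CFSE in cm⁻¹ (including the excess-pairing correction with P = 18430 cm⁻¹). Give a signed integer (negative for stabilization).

Ligand charges: 2×(-1) from NO₂⁻ and 4×(-1) from CN⁻ sum to -6; with overall charge -4, Co is +2.
Co²⁺: group 9, so d-count = 9 − 2 = 7.
Electron filling gives t₂g⁶ eg¹.
Orbital CFSE = 6(-0.4) + 1(0.6) = -1.8Δ_oct = -1.8 × 25160 = -45288 cm⁻¹.
Pairing penalty: 3 pairs vs 2 in the high-spin reference → 1 extra × P = 18430 cm⁻¹.
Net CFSE = -45288 + 18430 = -26858 cm⁻¹.

-26858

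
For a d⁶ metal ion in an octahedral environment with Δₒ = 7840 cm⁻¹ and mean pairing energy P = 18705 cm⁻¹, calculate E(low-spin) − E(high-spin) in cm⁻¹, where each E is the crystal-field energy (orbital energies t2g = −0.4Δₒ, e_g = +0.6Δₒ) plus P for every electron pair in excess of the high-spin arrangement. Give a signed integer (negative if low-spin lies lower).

21730

High-spin: t2g^4 e_g^2, CFSE = -0.4Δₒ = -3136 cm⁻¹.
For low-spin the configuration is t2g^6 e_g^0: orbital energy -2.4 × 7840 = -18816 cm⁻¹, and 2 additional pairs relative to high-spin add 37410 cm⁻¹, giving 18594 cm⁻¹.
The difference is 18594 − (-3136) = 21730 cm⁻¹, so high-spin lies lower.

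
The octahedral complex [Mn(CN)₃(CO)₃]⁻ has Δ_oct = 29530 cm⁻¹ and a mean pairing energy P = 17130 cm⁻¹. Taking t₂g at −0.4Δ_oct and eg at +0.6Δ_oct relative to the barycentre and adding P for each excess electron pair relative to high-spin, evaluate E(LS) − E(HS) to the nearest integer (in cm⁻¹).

Ligand charges: 3×(-1) from CN⁻ and 3×(+0) from CO sum to -3; with overall charge -1, Mn is +2.
Mn²⁺: group 7, so d-count = 7 − 2 = 5.
High-spin d⁵ fills as t₂g³ eg² with CFSE 3(−0.4) + 2(+0.6) = 0.0Δ_oct = 0 cm⁻¹.
For low-spin the configuration is t₂g⁵ eg⁰: orbital energy -2.0 × 29530 = -59060 cm⁻¹, and 2 additional pairs relative to high-spin add 34260 cm⁻¹, giving -24800 cm⁻¹.
The difference is -24800 − (0) = -24800 cm⁻¹, so low-spin lies lower.

-24800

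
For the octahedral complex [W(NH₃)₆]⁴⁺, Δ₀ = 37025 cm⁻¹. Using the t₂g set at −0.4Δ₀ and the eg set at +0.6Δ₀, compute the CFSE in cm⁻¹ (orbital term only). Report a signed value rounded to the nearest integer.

NH₃ is neutral, so the +4 overall charge sits on W: oxidation state +4.
Group 6 minus oxidation state +4 gives a d² configuration for W⁴⁺.
For octahedral d² the high- and low-spin configurations coincide.
The d² electrons fill as t₂g² eg⁰.
Orbital CFSE = 2(-0.4) + 0(0.6) = -0.8Δ₀ = -0.8 × 37025 = -29620 cm⁻¹.

-29620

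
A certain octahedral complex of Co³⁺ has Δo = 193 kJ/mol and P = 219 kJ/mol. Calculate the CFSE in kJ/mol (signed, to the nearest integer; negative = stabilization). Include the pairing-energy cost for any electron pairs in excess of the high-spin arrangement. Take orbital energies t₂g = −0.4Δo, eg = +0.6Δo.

-77

Co³⁺: group 9, so d-count = 9 − 3 = 6.
With Δo < P the complex is high-spin.
That gives t₂g⁴ eg².
Orbital CFSE = -0.4Δo = -0.4 × 193 = -77 kJ/mol.
High-spin has no excess pairs, so no pairing correction applies.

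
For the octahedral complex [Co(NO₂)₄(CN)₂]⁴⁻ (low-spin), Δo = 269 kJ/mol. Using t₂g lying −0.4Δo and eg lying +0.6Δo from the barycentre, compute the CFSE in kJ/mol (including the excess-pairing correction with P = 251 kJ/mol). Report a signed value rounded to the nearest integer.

Ligand charges: 4×(-1) from NO₂⁻ and 2×(-1) from CN⁻ sum to -6; with overall charge -4, Co is +2.
Group 9 minus oxidation state +2 gives a d⁷ configuration for Co²⁺.
Electron filling gives t₂g⁶ eg¹.
Orbital CFSE = 6(-0.4) + 1(0.6) = -1.8Δo = -1.8 × 269 = -484 kJ/mol.
High-spin d⁷ would be t₂g⁵ eg² with 2 pairs; low-spin has 3, so 1 excess pair costs +1P = +251 kJ/mol.
Combining: -484 + 251 = -233 kJ/mol.

-233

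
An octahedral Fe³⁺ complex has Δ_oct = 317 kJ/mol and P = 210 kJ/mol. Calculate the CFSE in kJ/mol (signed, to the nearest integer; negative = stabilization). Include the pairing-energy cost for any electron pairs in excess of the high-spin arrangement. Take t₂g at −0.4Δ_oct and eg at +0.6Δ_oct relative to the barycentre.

-214

Fe sits in group 8; removing 3 electrons leaves Fe³⁺ with 8 − 3 = 5 d electrons.
Here Δ_oct > P (317 > 210), so the low-spin state is favoured.
Configuration: t₂g⁵ eg⁰.
Orbital CFSE = -2.0Δ_oct = -2.0 × 317 = -634 kJ/mol.
Excess pairs vs high-spin: 2 − 0 = 2; pairing cost = +420 kJ/mol.
Net CFSE = -634 + 420 = -214 kJ/mol.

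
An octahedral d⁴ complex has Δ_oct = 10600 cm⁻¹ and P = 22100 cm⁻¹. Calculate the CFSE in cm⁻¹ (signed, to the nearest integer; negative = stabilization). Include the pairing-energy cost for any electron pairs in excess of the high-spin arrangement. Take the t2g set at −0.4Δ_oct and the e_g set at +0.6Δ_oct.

-6360

With Δ_oct < P the complex is high-spin.
That gives t2g^3 e_g^1.
Orbital CFSE = -0.6Δ_oct = -0.6 × 10600 = -6360 cm⁻¹.
High-spin has no excess pairs, so no pairing correction applies.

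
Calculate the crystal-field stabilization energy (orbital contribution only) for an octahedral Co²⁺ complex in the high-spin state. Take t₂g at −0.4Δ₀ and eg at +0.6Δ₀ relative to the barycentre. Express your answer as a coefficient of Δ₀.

-0.8 Δ₀

Co sits in group 9; removing 2 electrons leaves Co²⁺ with 9 − 2 = 7 d electrons.
Configuration: t₂g⁵ eg².
CFSE = 5(-0.4Δ₀) + 2(0.6Δ₀) = -2.0Δ₀ + 1.2Δ₀ = -0.8Δ₀.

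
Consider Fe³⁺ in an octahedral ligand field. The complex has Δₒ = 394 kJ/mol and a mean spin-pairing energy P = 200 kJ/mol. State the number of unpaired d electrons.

Fe³⁺: group 8, so d-count = 8 − 3 = 5.
Δₒ > P, so pairing is preferred: the ground state is low-spin.
Filling d⁵ accordingly: t2g^5 e_g^0.
Unpaired electrons: 1.

1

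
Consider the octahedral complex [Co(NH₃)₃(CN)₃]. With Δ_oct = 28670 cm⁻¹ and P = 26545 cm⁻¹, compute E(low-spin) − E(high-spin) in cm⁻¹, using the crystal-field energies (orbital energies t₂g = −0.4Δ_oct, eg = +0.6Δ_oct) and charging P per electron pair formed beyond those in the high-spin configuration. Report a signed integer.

-4250

Ligand charges: 3×(+0) from NH₃ and 3×(-1) from CN⁻ sum to -3; with overall charge +0, Co is +3.
Co³⁺: group 9, so d-count = 9 − 3 = 6.
In the high-spin limit (t₂g⁴ eg²) the orbital term is -0.4Δ_oct = -11468 cm⁻¹, with no excess pairing.
For low-spin the configuration is t₂g⁶ eg⁰: orbital energy -2.4 × 28670 = -68808 cm⁻¹, and 2 additional pairs relative to high-spin add 53090 cm⁻¹, giving -15718 cm⁻¹.
Thus E(LS) − E(HS) = -4250 cm⁻¹.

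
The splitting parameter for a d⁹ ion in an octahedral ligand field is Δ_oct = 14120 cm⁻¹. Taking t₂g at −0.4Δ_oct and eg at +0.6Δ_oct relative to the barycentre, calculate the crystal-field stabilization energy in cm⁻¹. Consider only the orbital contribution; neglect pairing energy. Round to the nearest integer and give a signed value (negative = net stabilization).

-8472

Configuration: t₂g⁶ eg³.
The orbital stabilization is -0.6Δ_oct = -0.6 × 14120 = -8472 cm⁻¹.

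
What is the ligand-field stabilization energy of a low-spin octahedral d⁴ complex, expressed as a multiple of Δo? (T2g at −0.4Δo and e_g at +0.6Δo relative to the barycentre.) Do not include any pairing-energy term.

Configuration: t2g^4 e_g^0.
CFSE = 4(-0.4Δo) + 0(0.6Δo) = -1.6Δo + 0.0Δo = -1.6Δo.

-1.6 Δo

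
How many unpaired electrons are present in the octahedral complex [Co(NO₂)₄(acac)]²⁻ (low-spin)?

0

Ligand charges: 4×(-1) from NO₂⁻ and 1×(-1) from acac⁻ sum to -5; with overall charge -2, Co is +3.
Co sits in group 9; removing 3 electrons leaves Co³⁺ with 9 − 3 = 6 d electrons.
Configuration: t2g^6 e_g^0, giving 0 unpaired electrons.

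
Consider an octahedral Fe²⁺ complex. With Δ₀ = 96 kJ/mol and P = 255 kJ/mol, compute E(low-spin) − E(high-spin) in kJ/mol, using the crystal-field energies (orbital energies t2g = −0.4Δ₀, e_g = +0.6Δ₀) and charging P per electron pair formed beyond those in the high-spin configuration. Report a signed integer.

318

Fe is in group 8, so Fe²⁺ is d⁶ (8 − 2 = 6).
High-spin d⁶ fills as t2g^4 e_g^2 with CFSE 4(−0.4) + 2(+0.6) = -0.4Δ₀ = -38 kJ/mol.
Low-spin t2g^6 e_g^0 gives -2.4Δ₀ = -230 kJ/mol, but forming 2 extra pairs costs 2P = 510 kJ/mol, so E(LS) = -230 + 510 = 280 kJ/mol.
E(LS) − E(HS) = 280 − (-38) = 318 kJ/mol.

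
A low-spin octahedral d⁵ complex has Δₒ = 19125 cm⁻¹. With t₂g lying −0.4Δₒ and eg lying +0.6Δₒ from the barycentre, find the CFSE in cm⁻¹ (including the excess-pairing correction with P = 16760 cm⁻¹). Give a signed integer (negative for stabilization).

Configuration: t₂g⁵ eg⁰.
The orbital stabilization is -2.0Δₒ = -2.0 × 19125 = -38250 cm⁻¹.
Relative to high-spin t₂g³ eg² (0 paired), the low-spin configuration has 2 additional pairs, contributing +2 × 16760 = +33520 cm⁻¹.
Combining: -38250 + 33520 = -4730 cm⁻¹.

-4730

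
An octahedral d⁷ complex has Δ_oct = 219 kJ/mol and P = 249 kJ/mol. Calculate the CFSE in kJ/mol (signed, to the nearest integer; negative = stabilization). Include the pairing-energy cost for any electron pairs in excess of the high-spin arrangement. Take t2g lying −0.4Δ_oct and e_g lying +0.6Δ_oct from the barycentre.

-175

Here Δ_oct < P (219 < 249), so the high-spin state is favoured.
Configuration: t2g^5 e_g^2.
Orbital CFSE = -0.8Δ_oct = -0.8 × 219 = -175 kJ/mol.
High-spin has no excess pairs, so no pairing correction applies.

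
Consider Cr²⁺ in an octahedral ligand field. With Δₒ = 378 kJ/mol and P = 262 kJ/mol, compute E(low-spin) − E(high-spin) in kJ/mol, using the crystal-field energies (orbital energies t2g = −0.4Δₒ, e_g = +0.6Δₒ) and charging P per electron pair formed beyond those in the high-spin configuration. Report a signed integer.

Cr²⁺: group 6, so d-count = 6 − 2 = 4.
High-spin d⁴ fills as t2g^3 e_g^1 with CFSE 3(−0.4) + 1(+0.6) = -0.6Δₒ = -227 kJ/mol.
Low-spin t2g^4 e_g^0 gives -1.6Δₒ = -605 kJ/mol, but forming 1 extra pair costs 1P = 262 kJ/mol, so E(LS) = -605 + 262 = -343 kJ/mol.
E(LS) − E(HS) = -343 − (-227) = -116 kJ/mol.

-116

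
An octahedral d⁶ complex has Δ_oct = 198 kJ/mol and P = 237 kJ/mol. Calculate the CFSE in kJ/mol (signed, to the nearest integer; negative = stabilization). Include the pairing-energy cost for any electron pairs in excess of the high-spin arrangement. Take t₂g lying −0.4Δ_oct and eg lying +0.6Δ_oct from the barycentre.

-79

With Δ_oct < P the complex is high-spin.
Filling d⁶ accordingly: t₂g⁴ eg².
Orbital CFSE = -0.4Δ_oct = -0.4 × 198 = -79 kJ/mol.
High-spin has no excess pairs, so no pairing correction applies.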